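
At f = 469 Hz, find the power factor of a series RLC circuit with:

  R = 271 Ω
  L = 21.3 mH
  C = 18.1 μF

Step 1 — Angular frequency: ω = 2π·f = 2π·469 = 2947 rad/s.
Step 2 — Component impedances:
  R: Z = R = 271 Ω
  L: Z = jωL = j·2947·0.0213 = 0 + j62.77 Ω
  C: Z = 1/(jωC) = -j/(ω·C) = 0 - j18.75 Ω
Step 3 — Series combination: Z_total = R + L + C = 271 + j44.02 Ω = 274.6∠9.2° Ω.
Step 4 — Power factor: PF = cos(φ) = Re(Z)/|Z| = 271/274.55 = 0.9871.
Step 5 — Type: Im(Z) = 44.02 ⇒ lagging (phase φ = 9.2°).

PF = 0.9871 (lagging, φ = 9.2°)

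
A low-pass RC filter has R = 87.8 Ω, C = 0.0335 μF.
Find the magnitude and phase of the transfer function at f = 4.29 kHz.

Step 1 — Angular frequency: ω = 2π·4290 = 2.695e+04 rad/s.
Step 2 — Transfer function: H(jω) = 1/(1 + jωRC).
Step 3 — Denominator: 1 + jωRC = 1 + j·2.695e+04·87.8·3.35e-08 = 1 + j0.07928.
Step 4 — H = 0.9938 - j0.07879.
Step 5 — Magnitude: |H| = 0.9969 (-0.0 dB); phase: φ = -4.5°.

|H| = 0.9969 (-0.0 dB), φ = -4.5°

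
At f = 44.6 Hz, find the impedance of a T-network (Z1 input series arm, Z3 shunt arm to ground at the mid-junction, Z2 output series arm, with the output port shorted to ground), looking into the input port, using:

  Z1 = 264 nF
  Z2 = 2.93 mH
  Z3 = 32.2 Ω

Step 1 — Angular frequency: ω = 2π·f = 2π·44.6 = 280.2 rad/s.
Step 2 — Component impedances:
  Z1: Z = 1/(jωC) = -j/(ω·C) = 0 - j1.352e+04 Ω
  Z2: Z = jωL = j·280.2·0.00293 = 0 + j0.8211 Ω
  Z3: Z = R = 32.2 Ω
Step 3 — With the output port shorted to ground, the output series arm Z2 runs from the junction to ground; the shunt arm Z3 also runs from the junction to ground. They appear in parallel: Z3 || Z2 = 0.02092 + j0.8205 Ω.
Step 4 — Series with input arm Z1: Z_in = Z1 + (Z3 || Z2) = 0.02092 - j1.352e+04 Ω = 1.352e+04∠-90.0° Ω.

Z = 0.02092 - j1.352e+04 Ω = 1.352e+04∠-90.0° Ω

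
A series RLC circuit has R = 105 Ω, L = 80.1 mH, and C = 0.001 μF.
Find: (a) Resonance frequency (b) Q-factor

Step 1 — Resonance condition Im(Z)=0 gives ω₀ = 1/√(LC).
Step 2 — ω₀ = 1/√(0.0801·1e-09) = 1.117e+05 rad/s.
Step 3 — f₀ = ω₀/(2π) = 1.778e+04 Hz.
Step 4 — Series Q: Q = ω₀L/R = 1.117e+05·0.0801/105 = 85.24.

(a) f₀ = 1.778e+04 Hz  (b) Q = 85.24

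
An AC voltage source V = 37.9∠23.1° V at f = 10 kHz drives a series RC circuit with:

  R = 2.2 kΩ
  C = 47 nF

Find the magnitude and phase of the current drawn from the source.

Step 1 — Angular frequency: ω = 2π·f = 2π·1e+04 = 6.283e+04 rad/s.
Step 2 — Component impedances:
  R: Z = R = 2200 Ω
  C: Z = 1/(jωC) = -j/(ω·C) = 0 - j338.6 Ω
Step 3 — Series combination: Z_total = R + C = 2200 - j338.6 Ω = 2226∠-8.8° Ω.
Step 4 — Source phasor: V = 37.9∠23.1° V = 34.86 + j14.87 V.
Step 5 — Ohm's law: I = V / Z_total = (34.86 + j14.87) / (2200 - j338.6) = 0.01446 + j0.008985 A.
Step 6 — Convert to polar: |I| = 0.01703 A, ∠I = 31.9°.

I = 0.01703∠31.9° A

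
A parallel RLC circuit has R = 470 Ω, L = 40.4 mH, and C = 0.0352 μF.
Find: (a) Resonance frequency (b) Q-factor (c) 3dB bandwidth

Step 1 — Resonance: ω₀ = 1/√(LC) = 1/√(0.0404·3.52e-08) = 2.652e+04 rad/s.
Step 2 — f₀ = ω₀/(2π) = 4220 Hz.
Step 3 — Parallel Q: Q = R/(ω₀L) = 470/(2.652e+04·0.0404) = 0.4387.
Step 4 — Bandwidth: Δω = ω₀/Q = 6.044e+04 rad/s; BW = Δω/(2π) = 9620 Hz.

(a) f₀ = 4220 Hz  (b) Q = 0.4387  (c) BW = 9620 Hz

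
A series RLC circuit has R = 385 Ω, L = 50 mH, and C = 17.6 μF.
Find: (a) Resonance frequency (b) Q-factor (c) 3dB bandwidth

Step 1 — Resonance condition Im(Z)=0 gives ω₀ = 1/√(LC).
Step 2 — ω₀ = 1/√(0.05·1.76e-05) = 1066 rad/s.
Step 3 — f₀ = ω₀/(2π) = 169.7 Hz.
Step 4 — Series Q: Q = ω₀L/R = 1066·0.05/385 = 0.1384.
Step 5 — 3dB bandwidth: Δω = ω₀/Q = 7700 rad/s; BW = Δω/(2π) = 1225 Hz.

(a) f₀ = 169.7 Hz  (b) Q = 0.1384  (c) BW = 1225 Hz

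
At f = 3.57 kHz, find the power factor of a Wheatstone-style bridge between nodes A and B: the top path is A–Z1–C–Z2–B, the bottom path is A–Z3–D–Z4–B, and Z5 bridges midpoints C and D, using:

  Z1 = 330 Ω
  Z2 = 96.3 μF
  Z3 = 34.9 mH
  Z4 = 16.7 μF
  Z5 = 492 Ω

Step 1 — Angular frequency: ω = 2π·f = 2π·3570 = 2.243e+04 rad/s.
Step 2 — Component impedances:
  Z1: Z = R = 330 Ω
  Z2: Z = 1/(jωC) = -j/(ω·C) = 0 - j0.4629 Ω
  Z3: Z = jωL = j·2.243e+04·0.0349 = 0 + j782.8 Ω
  Z4: Z = 1/(jωC) = -j/(ω·C) = 0 - j2.67 Ω
  Z5: Z = R = 492 Ω
Step 3 — Bridge requires nodal analysis (the Z5 bridge couples midpoints C and D, so the two paths cannot be reduced to a simple series/parallel combination). Setting node B to ground and injecting 1 A at node A, the 3-node admittance system at A, C, D solves to V_A = Z_AB = 280.2 + j118.1 Ω = 304.1∠22.9° Ω.
Step 4 — Power factor: PF = cos(φ) = Re(Z)/|Z| = 280.2/304.08 = 0.9215.
Step 5 — Type: Im(Z) = 118.1 ⇒ lagging (phase φ = 22.9°).

PF = 0.9215 (lagging, φ = 22.9°)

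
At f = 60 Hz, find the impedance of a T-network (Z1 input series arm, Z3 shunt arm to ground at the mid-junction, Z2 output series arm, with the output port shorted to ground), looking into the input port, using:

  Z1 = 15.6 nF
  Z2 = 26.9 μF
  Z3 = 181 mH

Step 1 — Angular frequency: ω = 2π·f = 2π·60 = 377 rad/s.
Step 2 — Component impedances:
  Z1: Z = 1/(jωC) = -j/(ω·C) = 0 - j1.7e+05 Ω
  Z2: Z = 1/(jωC) = -j/(ω·C) = 0 - j98.61 Ω
  Z3: Z = jωL = j·377·0.181 = 0 + j68.24 Ω
Step 3 — With the output port shorted to ground, the output series arm Z2 runs from the junction to ground; the shunt arm Z3 also runs from the junction to ground. They appear in parallel: Z3 || Z2 = 0 + j221.5 Ω.
Step 4 — Series with input arm Z1: Z_in = Z1 + (Z3 || Z2) = 0 - j1.698e+05 Ω = 1.698e+05∠-90.0° Ω.

Z = 0 - j1.698e+05 Ω = 1.698e+05∠-90.0° Ω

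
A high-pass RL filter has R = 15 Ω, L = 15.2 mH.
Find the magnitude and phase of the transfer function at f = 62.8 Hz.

Step 1 — Angular frequency: ω = 2π·62.8 = 394.6 rad/s.
Step 2 — Transfer function: H(jω) = jωL/(R + jωL).
Step 3 — Numerator jωL = j·5.998; denominator R + jωL = 15 + j5.998.
Step 4 — H = 0.1378 + j0.3447.
Step 5 — Magnitude: |H| = 0.3713 (-8.6 dB); phase: φ = 68.2°.

|H| = 0.3713 (-8.6 dB), φ = 68.2°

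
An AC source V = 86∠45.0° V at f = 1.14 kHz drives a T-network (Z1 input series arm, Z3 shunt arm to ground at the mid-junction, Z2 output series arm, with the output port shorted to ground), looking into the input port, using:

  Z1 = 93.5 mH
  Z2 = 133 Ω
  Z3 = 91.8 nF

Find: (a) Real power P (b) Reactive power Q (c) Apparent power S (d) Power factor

Step 1 — Angular frequency: ω = 2π·f = 2π·1140 = 7163 rad/s.
Step 2 — Component impedances:
  Z1: Z = jωL = j·7163·0.0935 = 0 + j669.7 Ω
  Z2: Z = R = 133 Ω
  Z3: Z = 1/(jωC) = -j/(ω·C) = 0 - j1521 Ω
Step 3 — With the output port shorted to ground, the output series arm Z2 runs from the junction to ground; the shunt arm Z3 also runs from the junction to ground. They appear in parallel: Z3 || Z2 = 132 - j11.54 Ω.
Step 4 — Series with input arm Z1: Z_in = Z1 + (Z3 || Z2) = 132 + j658.2 Ω = 671.3∠78.7° Ω.
Step 5 — Source phasor: V = 86∠45.0° V = 60.81 + j60.81 V.
Step 6 — Current: I = V / Z = 0.1066 - j0.07101 A = 0.1281∠-33.7° A.
Step 7 — Complex power: S = V·I* = 2.166 + j10.8 VA.
Step 8 — Real power: P = Re(S) = 2.166 W.
Step 9 — Reactive power: Q = Im(S) = 10.8 VAR.
Step 10 — Apparent power: |S| = 11.02 VA.
Step 11 — Power factor: PF = P/|S| = 0.1966 (lagging).

(a) P = 2.166 W  (b) Q = 10.8 VAR  (c) S = 11.02 VA  (d) PF = 0.1966 (lagging)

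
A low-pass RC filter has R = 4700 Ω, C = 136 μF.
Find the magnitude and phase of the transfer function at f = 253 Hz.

Step 1 — Angular frequency: ω = 2π·253 = 1590 rad/s.
Step 2 — Transfer function: H(jω) = 1/(1 + jωRC).
Step 3 — Denominator: 1 + jωRC = 1 + j·1590·4700·0.000136 = 1 + j1016.
Step 4 — H = 9.686e-07 - j0.0009842.
Step 5 — Magnitude: |H| = 0.0009842 (-60.1 dB); phase: φ = -89.9°.

|H| = 0.0009842 (-60.1 dB), φ = -89.9°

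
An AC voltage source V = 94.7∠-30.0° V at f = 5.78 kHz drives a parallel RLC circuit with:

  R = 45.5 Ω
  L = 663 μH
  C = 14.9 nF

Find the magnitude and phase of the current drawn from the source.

Step 1 — Angular frequency: ω = 2π·f = 2π·5780 = 3.632e+04 rad/s.
Step 2 — Component impedances:
  R: Z = R = 45.5 Ω
  L: Z = jωL = j·3.632e+04·0.000663 = 0 + j24.08 Ω
  C: Z = 1/(jωC) = -j/(ω·C) = 0 - j1848 Ω
Step 3 — Parallel combination: 1/Z_total = 1/R + 1/L + 1/C; Z_total = 10.16 + j18.95 Ω = 21.5∠61.8° Ω.
Step 4 — Source phasor: V = 94.7∠-30.0° V = 82.01 - j47.35 V.
Step 5 — Ohm's law: I = V / Z_total = (82.01 - j47.35) / (10.16 + j18.95) = -0.1384 - j4.402 A.
Step 6 — Convert to polar: |I| = 4.405 A, ∠I = -91.8°.

I = 4.405∠-91.8° A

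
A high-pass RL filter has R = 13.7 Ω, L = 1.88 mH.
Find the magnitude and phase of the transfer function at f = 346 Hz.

Step 1 — Angular frequency: ω = 2π·346 = 2174 rad/s.
Step 2 — Transfer function: H(jω) = jωL/(R + jωL).
Step 3 — Numerator jωL = j·4.087; denominator R + jωL = 13.7 + j4.087.
Step 4 — H = 0.08173 + j0.2739.
Step 5 — Magnitude: |H| = 0.2859 (-10.9 dB); phase: φ = 73.4°.

|H| = 0.2859 (-10.9 dB), φ = 73.4°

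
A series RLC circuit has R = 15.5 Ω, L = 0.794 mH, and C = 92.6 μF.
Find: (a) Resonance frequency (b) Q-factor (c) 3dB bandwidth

Step 1 — Resonance: ω₀ = 1/√(LC) = 1/√(0.000794·9.26e-05) = 3688 rad/s.
Step 2 — f₀ = ω₀/(2π) = 587 Hz.
Step 3 — Series Q: Q = ω₀L/R = 3688·0.000794/15.5 = 0.1889.
Step 4 — Bandwidth: Δω = ω₀/Q = 1.952e+04 rad/s; BW = Δω/(2π) = 3107 Hz.

(a) f₀ = 587 Hz  (b) Q = 0.1889  (c) BW = 3107 Hz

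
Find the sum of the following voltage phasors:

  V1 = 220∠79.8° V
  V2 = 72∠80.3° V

Step 1 — Convert each phasor to rectangular form:
  V1 = 220·(cos(79.8°) + j·sin(79.8°)) = 38.96 + j216.5 V
  V2 = 72·(cos(80.3°) + j·sin(80.3°)) = 12.13 + j70.97 V
Step 2 — Sum components: V_total = 51.09 + j287.5 V.
Step 3 — Convert to polar: |V_total| = 292 V, ∠V_total = 79.9°.

V_total = 292∠79.9° V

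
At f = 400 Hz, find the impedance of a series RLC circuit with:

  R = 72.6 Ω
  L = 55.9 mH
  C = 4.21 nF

Step 1 — Angular frequency: ω = 2π·f = 2π·400 = 2513 rad/s.
Step 2 — Component impedances:
  R: Z = R = 72.6 Ω
  L: Z = jωL = j·2513·0.0559 = 0 + j140.5 Ω
  C: Z = 1/(jωC) = -j/(ω·C) = 0 - j9.451e+04 Ω
Step 3 — Series combination: Z_total = R + L + C = 72.6 - j9.437e+04 Ω = 9.437e+04∠-90.0° Ω.

Z = 72.6 - j9.437e+04 Ω = 9.437e+04∠-90.0° Ω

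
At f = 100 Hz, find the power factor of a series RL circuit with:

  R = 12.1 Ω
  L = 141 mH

Step 1 — Angular frequency: ω = 2π·f = 2π·100 = 628.3 rad/s.
Step 2 — Component impedances:
  R: Z = R = 12.1 Ω
  L: Z = jωL = j·628.3·0.141 = 0 + j88.59 Ω
Step 3 — Series combination: Z_total = R + L = 12.1 + j88.59 Ω = 89.42∠82.2° Ω.
Step 4 — Power factor: PF = cos(φ) = Re(Z)/|Z| = 12.1/89.42 = 0.1353.
Step 5 — Type: Im(Z) = 88.59 ⇒ lagging (phase φ = 82.2°).

PF = 0.1353 (lagging, φ = 82.2°)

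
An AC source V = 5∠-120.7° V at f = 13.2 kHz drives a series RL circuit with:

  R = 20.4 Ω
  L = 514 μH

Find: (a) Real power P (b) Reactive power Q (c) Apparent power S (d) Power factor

Step 1 — Angular frequency: ω = 2π·f = 2π·1.32e+04 = 8.294e+04 rad/s.
Step 2 — Component impedances:
  R: Z = R = 20.4 Ω
  L: Z = jωL = j·8.294e+04·0.000514 = 0 + j42.63 Ω
Step 3 — Series combination: Z_total = R + L = 20.4 + j42.63 Ω = 47.26∠64.4° Ω.
Step 4 — Source phasor: V = 5∠-120.7° V = -2.553 - j4.299 V.
Step 5 — Current: I = V / Z = -0.1054 + j0.009455 A = 0.1058∠174.9° A.
Step 6 — Complex power: S = V·I* = 0.2283 + j0.4772 VA.
Step 7 — Real power: P = Re(S) = 0.2283 W.
Step 8 — Reactive power: Q = Im(S) = 0.4772 VAR.
Step 9 — Apparent power: |S| = 0.529 VA.
Step 10 — Power factor: PF = P/|S| = 0.4317 (lagging).

(a) P = 0.2283 W  (b) Q = 0.4772 VAR  (c) S = 0.529 VA  (d) PF = 0.4317 (lagging)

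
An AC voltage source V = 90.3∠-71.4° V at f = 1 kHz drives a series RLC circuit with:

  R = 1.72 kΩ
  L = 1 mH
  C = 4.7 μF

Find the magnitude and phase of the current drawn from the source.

Step 1 — Angular frequency: ω = 2π·f = 2π·1000 = 6283 rad/s.
Step 2 — Component impedances:
  R: Z = R = 1720 Ω
  L: Z = jωL = j·6283·0.001 = 0 + j6.283 Ω
  C: Z = 1/(jωC) = -j/(ω·C) = 0 - j33.86 Ω
Step 3 — Series combination: Z_total = R + L + C = 1720 - j27.58 Ω = 1720∠-0.9° Ω.
Step 4 — Source phasor: V = 90.3∠-71.4° V = 28.8 - j85.58 V.
Step 5 — Ohm's law: I = V / Z_total = (28.8 - j85.58) / (1720 - j27.58) = 0.01754 - j0.04948 A.
Step 6 — Convert to polar: |I| = 0.05249 A, ∠I = -70.5°.

I = 0.05249∠-70.5° A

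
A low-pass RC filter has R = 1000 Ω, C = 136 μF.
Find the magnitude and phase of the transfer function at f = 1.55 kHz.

Step 1 — Angular frequency: ω = 2π·1550 = 9739 rad/s.
Step 2 — Transfer function: H(jω) = 1/(1 + jωRC).
Step 3 — Denominator: 1 + jωRC = 1 + j·9739·1000·0.000136 = 1 + j1324.
Step 4 — H = 5.7e-07 - j0.000755.
Step 5 — Magnitude: |H| = 0.000755 (-62.4 dB); phase: φ = -90.0°.

|H| = 0.000755 (-62.4 dB), φ = -90.0°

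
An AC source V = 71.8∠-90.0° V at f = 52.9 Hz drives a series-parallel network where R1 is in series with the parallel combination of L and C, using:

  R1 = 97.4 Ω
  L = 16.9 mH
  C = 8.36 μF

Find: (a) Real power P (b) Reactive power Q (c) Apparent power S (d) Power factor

Step 1 — Angular frequency: ω = 2π·f = 2π·52.9 = 332.4 rad/s.
Step 2 — Component impedances:
  R1: Z = R = 97.4 Ω
  L: Z = jωL = j·332.4·0.0169 = 0 + j5.617 Ω
  C: Z = 1/(jωC) = -j/(ω·C) = 0 - j359.9 Ω
Step 3 — Parallel branch: L || C = 1/(1/L + 1/C) = 0 + j5.706 Ω.
Step 4 — Series with R1: Z_total = R1 + (L || C) = 97.4 + j5.706 Ω = 97.57∠3.4° Ω.
Step 5 — Source phasor: V = 71.8∠-90.0° V = 0 - j71.8 V.
Step 6 — Current: I = V / Z = -0.04304 - j0.7346 A = 0.7359∠-93.4° A.
Step 7 — Complex power: S = V·I* = 52.75 + j3.09 VA.
Step 8 — Real power: P = Re(S) = 52.75 W.
Step 9 — Reactive power: Q = Im(S) = 3.09 VAR.
Step 10 — Apparent power: |S| = 52.84 VA.
Step 11 — Power factor: PF = P/|S| = 0.9983 (lagging).

(a) P = 52.75 W  (b) Q = 3.09 VAR  (c) S = 52.84 VA  (d) PF = 0.9983 (lagging)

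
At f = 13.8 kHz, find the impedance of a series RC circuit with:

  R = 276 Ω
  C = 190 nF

Step 1 — Angular frequency: ω = 2π·f = 2π·1.38e+04 = 8.671e+04 rad/s.
Step 2 — Component impedances:
  R: Z = R = 276 Ω
  C: Z = 1/(jωC) = -j/(ω·C) = 0 - j60.7 Ω
Step 3 — Series combination: Z_total = R + C = 276 - j60.7 Ω = 282.6∠-12.4° Ω.

Z = 276 - j60.7 Ω = 282.6∠-12.4° Ω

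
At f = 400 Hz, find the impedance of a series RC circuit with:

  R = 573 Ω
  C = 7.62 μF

Step 1 — Angular frequency: ω = 2π·f = 2π·400 = 2513 rad/s.
Step 2 — Component impedances:
  R: Z = R = 573 Ω
  C: Z = 1/(jωC) = -j/(ω·C) = 0 - j52.22 Ω
Step 3 — Series combination: Z_total = R + C = 573 - j52.22 Ω = 575.4∠-5.2° Ω.

Z = 573 - j52.22 Ω = 575.4∠-5.2° Ω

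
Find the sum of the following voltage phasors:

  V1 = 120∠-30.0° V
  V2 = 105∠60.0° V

Step 1 — Convert each phasor to rectangular form:
  V1 = 120·(cos(-30.0°) + j·sin(-30.0°)) = 103.9 - j60 V
  V2 = 105·(cos(60.0°) + j·sin(60.0°)) = 52.5 + j90.93 V
Step 2 — Sum components: V_total = 156.4 + j30.93 V.
Step 3 — Convert to polar: |V_total| = 159.5 V, ∠V_total = 11.2°.

V_total = 159.5∠11.2° V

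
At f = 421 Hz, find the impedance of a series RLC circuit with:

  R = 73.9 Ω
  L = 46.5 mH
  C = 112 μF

Step 1 — Angular frequency: ω = 2π·f = 2π·421 = 2645 rad/s.
Step 2 — Component impedances:
  R: Z = R = 73.9 Ω
  L: Z = jωL = j·2645·0.0465 = 0 + j123 Ω
  C: Z = 1/(jωC) = -j/(ω·C) = 0 - j3.375 Ω
Step 3 — Series combination: Z_total = R + L + C = 73.9 + j119.6 Ω = 140.6∠58.3° Ω.

Z = 73.9 + j119.6 Ω = 140.6∠58.3° Ω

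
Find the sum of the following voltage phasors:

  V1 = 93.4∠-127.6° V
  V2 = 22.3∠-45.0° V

Step 1 — Convert each phasor to rectangular form:
  V1 = 93.4·(cos(-127.6°) + j·sin(-127.6°)) = -56.99 - j74 V
  V2 = 22.3·(cos(-45.0°) + j·sin(-45.0°)) = 15.77 - j15.77 V
Step 2 — Sum components: V_total = -41.22 - j89.77 V.
Step 3 — Convert to polar: |V_total| = 98.78 V, ∠V_total = -114.7°.

V_total = 98.78∠-114.7° V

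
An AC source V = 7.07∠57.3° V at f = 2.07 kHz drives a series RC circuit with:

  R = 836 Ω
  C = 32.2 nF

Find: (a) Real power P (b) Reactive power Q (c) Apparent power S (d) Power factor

Step 1 — Angular frequency: ω = 2π·f = 2π·2070 = 1.301e+04 rad/s.
Step 2 — Component impedances:
  R: Z = R = 836 Ω
  C: Z = 1/(jωC) = -j/(ω·C) = 0 - j2388 Ω
Step 3 — Series combination: Z_total = R + C = 836 - j2388 Ω = 2530∠-70.7° Ω.
Step 4 — Source phasor: V = 7.07∠57.3° V = 3.819 + j5.949 V.
Step 5 — Current: I = V / Z = -0.001721 + j0.002202 A = 0.002795∠128.0° A.
Step 6 — Complex power: S = V·I* = 0.006529 - j0.01865 VA.
Step 7 — Real power: P = Re(S) = 0.006529 W.
Step 8 — Reactive power: Q = Im(S) = -0.01865 VAR.
Step 9 — Apparent power: |S| = 0.01976 VA.
Step 10 — Power factor: PF = P/|S| = 0.3304 (leading).

(a) P = 0.006529 W  (b) Q = -0.01865 VAR  (c) S = 0.01976 VA  (d) PF = 0.3304 (leading)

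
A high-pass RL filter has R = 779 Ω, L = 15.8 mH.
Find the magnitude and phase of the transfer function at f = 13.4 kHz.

Step 1 — Angular frequency: ω = 2π·1.34e+04 = 8.419e+04 rad/s.
Step 2 — Transfer function: H(jω) = jωL/(R + jωL).
Step 3 — Numerator jωL = j·1330; denominator R + jωL = 779 + j1330.
Step 4 — H = 0.7446 + j0.4361.
Step 5 — Magnitude: |H| = 0.8629 (-1.3 dB); phase: φ = 30.4°.

|H| = 0.8629 (-1.3 dB), φ = 30.4°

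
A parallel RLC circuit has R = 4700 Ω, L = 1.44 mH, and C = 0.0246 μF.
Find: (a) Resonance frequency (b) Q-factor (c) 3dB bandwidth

Step 1 — Resonance: ω₀ = 1/√(LC) = 1/√(0.00144·2.46e-08) = 1.68e+05 rad/s.
Step 2 — f₀ = ω₀/(2π) = 2.674e+04 Hz.
Step 3 — Parallel Q: Q = R/(ω₀L) = 4700/(1.68e+05·0.00144) = 19.43.
Step 4 — Bandwidth: Δω = ω₀/Q = 8649 rad/s; BW = Δω/(2π) = 1377 Hz.

(a) f₀ = 2.674e+04 Hz  (b) Q = 19.43  (c) BW = 1377 Hz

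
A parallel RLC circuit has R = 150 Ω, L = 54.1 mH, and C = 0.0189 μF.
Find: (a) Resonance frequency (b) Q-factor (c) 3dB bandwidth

Step 1 — Resonance: ω₀ = 1/√(LC) = 1/√(0.0541·1.89e-08) = 3.127e+04 rad/s.
Step 2 — f₀ = ω₀/(2π) = 4977 Hz.
Step 3 — Parallel Q: Q = R/(ω₀L) = 150/(3.127e+04·0.0541) = 0.08866.
Step 4 — Bandwidth: Δω = ω₀/Q = 3.527e+05 rad/s; BW = Δω/(2π) = 5.614e+04 Hz.

(a) f₀ = 4977 Hz  (b) Q = 0.08866  (c) BW = 5.614e+04 Hz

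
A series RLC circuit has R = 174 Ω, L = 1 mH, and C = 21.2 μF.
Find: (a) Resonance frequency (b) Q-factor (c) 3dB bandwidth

Step 1 — Resonance: ω₀ = 1/√(LC) = 1/√(0.001·2.12e-05) = 6868 rad/s.
Step 2 — f₀ = ω₀/(2π) = 1093 Hz.
Step 3 — Series Q: Q = ω₀L/R = 6868·0.001/174 = 0.03947.
Step 4 — Bandwidth: Δω = ω₀/Q = 1.74e+05 rad/s; BW = Δω/(2π) = 2.769e+04 Hz.

(a) f₀ = 1093 Hz  (b) Q = 0.03947  (c) BW = 2.769e+04 Hz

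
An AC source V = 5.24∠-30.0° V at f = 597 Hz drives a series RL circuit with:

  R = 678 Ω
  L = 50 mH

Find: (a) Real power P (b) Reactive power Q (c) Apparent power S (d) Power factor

Step 1 — Angular frequency: ω = 2π·f = 2π·597 = 3751 rad/s.
Step 2 — Component impedances:
  R: Z = R = 678 Ω
  L: Z = jωL = j·3751·0.05 = 0 + j187.6 Ω
Step 3 — Series combination: Z_total = R + L = 678 + j187.6 Ω = 703.5∠15.5° Ω.
Step 4 — Source phasor: V = 5.24∠-30.0° V = 4.538 - j2.62 V.
Step 5 — Current: I = V / Z = 0.005224 - j0.00531 A = 0.007449∠-45.5° A.
Step 6 — Complex power: S = V·I* = 0.03762 + j0.01041 VA.
Step 7 — Real power: P = Re(S) = 0.03762 W.
Step 8 — Reactive power: Q = Im(S) = 0.01041 VAR.
Step 9 — Apparent power: |S| = 0.03903 VA.
Step 10 — Power factor: PF = P/|S| = 0.9638 (lagging).

(a) P = 0.03762 W  (b) Q = 0.01041 VAR  (c) S = 0.03903 VA  (d) PF = 0.9638 (lagging)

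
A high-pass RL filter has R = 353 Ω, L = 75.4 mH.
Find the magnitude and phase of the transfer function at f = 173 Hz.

Step 1 — Angular frequency: ω = 2π·173 = 1087 rad/s.
Step 2 — Transfer function: H(jω) = jωL/(R + jωL).
Step 3 — Numerator jωL = j·81.96; denominator R + jωL = 353 + j81.96.
Step 4 — H = 0.05115 + j0.2203.
Step 5 — Magnitude: |H| = 0.2262 (-12.9 dB); phase: φ = 76.9°.

|H| = 0.2262 (-12.9 dB), φ = 76.9°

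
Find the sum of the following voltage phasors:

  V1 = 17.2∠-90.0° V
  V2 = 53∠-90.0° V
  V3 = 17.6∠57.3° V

Step 1 — Convert each phasor to rectangular form:
  V1 = 17.2·(cos(-90.0°) + j·sin(-90.0°)) = 0 - j17.2 V
  V2 = 53·(cos(-90.0°) + j·sin(-90.0°)) = 0 - j53 V
  V3 = 17.6·(cos(57.3°) + j·sin(57.3°)) = 9.508 + j14.81 V
Step 2 — Sum components: V_total = 9.508 - j55.39 V.
Step 3 — Convert to polar: |V_total| = 56.2 V, ∠V_total = -80.3°.

V_total = 56.2∠-80.3° V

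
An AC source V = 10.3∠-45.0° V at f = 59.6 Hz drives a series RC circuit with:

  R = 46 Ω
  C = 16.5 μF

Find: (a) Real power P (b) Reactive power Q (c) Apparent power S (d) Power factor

Step 1 — Angular frequency: ω = 2π·f = 2π·59.6 = 374.5 rad/s.
Step 2 — Component impedances:
  R: Z = R = 46 Ω
  C: Z = 1/(jωC) = -j/(ω·C) = 0 - j161.8 Ω
Step 3 — Series combination: Z_total = R + C = 46 - j161.8 Ω = 168.3∠-74.1° Ω.
Step 4 — Source phasor: V = 10.3∠-45.0° V = 7.283 - j7.283 V.
Step 5 — Current: I = V / Z = 0.05347 + j0.0298 A = 0.06122∠29.1° A.
Step 6 — Complex power: S = V·I* = 0.1724 - j0.6065 VA.
Step 7 — Real power: P = Re(S) = 0.1724 W.
Step 8 — Reactive power: Q = Im(S) = -0.6065 VAR.
Step 9 — Apparent power: |S| = 0.6305 VA.
Step 10 — Power factor: PF = P/|S| = 0.2734 (leading).

(a) P = 0.1724 W  (b) Q = -0.6065 VAR  (c) S = 0.6305 VA  (d) PF = 0.2734 (leading)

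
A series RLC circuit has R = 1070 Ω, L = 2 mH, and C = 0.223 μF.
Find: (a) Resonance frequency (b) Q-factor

Step 1 — Resonance condition Im(Z)=0 gives ω₀ = 1/√(LC).
Step 2 — ω₀ = 1/√(0.002·2.23e-07) = 4.735e+04 rad/s.
Step 3 — f₀ = ω₀/(2π) = 7536 Hz.
Step 4 — Series Q: Q = ω₀L/R = 4.735e+04·0.002/1070 = 0.08851.

(a) f₀ = 7536 Hz  (b) Q = 0.08851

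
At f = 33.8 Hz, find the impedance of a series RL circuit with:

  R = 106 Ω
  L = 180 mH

Step 1 — Angular frequency: ω = 2π·f = 2π·33.8 = 212.4 rad/s.
Step 2 — Component impedances:
  R: Z = R = 106 Ω
  L: Z = jωL = j·212.4·0.18 = 0 + j38.23 Ω
Step 3 — Series combination: Z_total = R + L = 106 + j38.23 Ω = 112.7∠19.8° Ω.

Z = 106 + j38.23 Ω = 112.7∠19.8° Ω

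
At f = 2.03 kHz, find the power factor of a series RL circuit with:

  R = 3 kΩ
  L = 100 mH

Step 1 — Angular frequency: ω = 2π·f = 2π·2030 = 1.275e+04 rad/s.
Step 2 — Component impedances:
  R: Z = R = 3000 Ω
  L: Z = jωL = j·1.275e+04·0.1 = 0 + j1275 Ω
Step 3 — Series combination: Z_total = R + L = 3000 + j1275 Ω = 3260∠23.0° Ω.
Step 4 — Power factor: PF = cos(φ) = Re(Z)/|Z| = 3000/3259.9 = 0.9203.
Step 5 — Type: Im(Z) = 1275 ⇒ lagging (phase φ = 23.0°).

PF = 0.9203 (lagging, φ = 23.0°)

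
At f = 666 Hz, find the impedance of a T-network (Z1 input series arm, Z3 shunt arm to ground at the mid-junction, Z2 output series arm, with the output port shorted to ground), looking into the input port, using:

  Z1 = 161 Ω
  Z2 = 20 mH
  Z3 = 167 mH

Step 1 — Angular frequency: ω = 2π·f = 2π·666 = 4185 rad/s.
Step 2 — Component impedances:
  Z1: Z = R = 161 Ω
  Z2: Z = jωL = j·4185·0.02 = 0 + j83.69 Ω
  Z3: Z = jωL = j·4185·0.167 = 0 + j698.8 Ω
Step 3 — With the output port shorted to ground, the output series arm Z2 runs from the junction to ground; the shunt arm Z3 also runs from the junction to ground. They appear in parallel: Z3 || Z2 = 0 + j74.74 Ω.
Step 4 — Series with input arm Z1: Z_in = Z1 + (Z3 || Z2) = 161 + j74.74 Ω = 177.5∠24.9° Ω.

Z = 161 + j74.74 Ω = 177.5∠24.9° Ω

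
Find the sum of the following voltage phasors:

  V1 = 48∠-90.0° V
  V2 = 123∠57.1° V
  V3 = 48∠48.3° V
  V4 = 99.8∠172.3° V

Step 1 — Convert each phasor to rectangular form:
  V1 = 48·(cos(-90.0°) + j·sin(-90.0°)) = 0 - j48 V
  V2 = 123·(cos(57.1°) + j·sin(57.1°)) = 66.81 + j103.3 V
  V3 = 48·(cos(48.3°) + j·sin(48.3°)) = 31.93 + j35.84 V
  V4 = 99.8·(cos(172.3°) + j·sin(172.3°)) = -98.9 + j13.37 V
Step 2 — Sum components: V_total = -0.1586 + j104.5 V.
Step 3 — Convert to polar: |V_total| = 104.5 V, ∠V_total = 90.1°.

V_total = 104.5∠90.1° V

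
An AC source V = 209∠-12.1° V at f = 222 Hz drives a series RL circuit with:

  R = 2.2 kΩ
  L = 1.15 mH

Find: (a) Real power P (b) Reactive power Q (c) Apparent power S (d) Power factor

Step 1 — Angular frequency: ω = 2π·f = 2π·222 = 1395 rad/s.
Step 2 — Component impedances:
  R: Z = R = 2200 Ω
  L: Z = jωL = j·1395·0.00115 = 0 + j1.604 Ω
Step 3 — Series combination: Z_total = R + L = 2200 + j1.604 Ω = 2200∠0.0° Ω.
Step 4 — Source phasor: V = 209∠-12.1° V = 204.4 - j43.81 V.
Step 5 — Current: I = V / Z = 0.09287 - j0.01998 A = 0.095∠-12.1° A.
Step 6 — Complex power: S = V·I* = 19.85 + j0.01448 VA.
Step 7 — Real power: P = Re(S) = 19.85 W.
Step 8 — Reactive power: Q = Im(S) = 0.01448 VAR.
Step 9 — Apparent power: |S| = 19.85 VA.
Step 10 — Power factor: PF = P/|S| = 1 (lagging).

(a) P = 19.85 W  (b) Q = 0.01448 VAR  (c) S = 19.85 VA  (d) PF = 1 (lagging)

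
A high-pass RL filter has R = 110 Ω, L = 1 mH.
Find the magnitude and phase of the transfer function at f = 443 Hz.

Step 1 — Angular frequency: ω = 2π·443 = 2783 rad/s.
Step 2 — Transfer function: H(jω) = jωL/(R + jωL).
Step 3 — Numerator jωL = j·2.783; denominator R + jωL = 110 + j2.783.
Step 4 — H = 0.0006399 + j0.02529.
Step 5 — Magnitude: |H| = 0.0253 (-31.9 dB); phase: φ = 88.6°.

|H| = 0.0253 (-31.9 dB), φ = 88.6°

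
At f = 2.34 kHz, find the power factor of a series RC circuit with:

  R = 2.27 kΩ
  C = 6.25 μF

Step 1 — Angular frequency: ω = 2π·f = 2π·2340 = 1.47e+04 rad/s.
Step 2 — Component impedances:
  R: Z = R = 2270 Ω
  C: Z = 1/(jωC) = -j/(ω·C) = 0 - j10.88 Ω
Step 3 — Series combination: Z_total = R + C = 2270 - j10.88 Ω = 2270∠-0.3° Ω.
Step 4 — Power factor: PF = cos(φ) = Re(Z)/|Z| = 2270/2270 = 1.
Step 5 — Type: Im(Z) = -10.88 ⇒ leading (phase φ = -0.3°).

PF = 1 (leading, φ = -0.3°)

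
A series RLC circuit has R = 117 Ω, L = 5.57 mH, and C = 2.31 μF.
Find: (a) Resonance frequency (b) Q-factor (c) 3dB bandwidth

Step 1 — Resonance condition Im(Z)=0 gives ω₀ = 1/√(LC).
Step 2 — ω₀ = 1/√(0.00557·2.31e-06) = 8816 rad/s.
Step 3 — f₀ = ω₀/(2π) = 1403 Hz.
Step 4 — Series Q: Q = ω₀L/R = 8816·0.00557/117 = 0.4197.
Step 5 — 3dB bandwidth: Δω = ω₀/Q = 2.101e+04 rad/s; BW = Δω/(2π) = 3343 Hz.

(a) f₀ = 1403 Hz  (b) Q = 0.4197  (c) BW = 3343 Hz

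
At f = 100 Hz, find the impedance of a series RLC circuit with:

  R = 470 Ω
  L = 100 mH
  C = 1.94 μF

Step 1 — Angular frequency: ω = 2π·f = 2π·100 = 628.3 rad/s.
Step 2 — Component impedances:
  R: Z = R = 470 Ω
  L: Z = jωL = j·628.3·0.1 = 0 + j62.83 Ω
  C: Z = 1/(jωC) = -j/(ω·C) = 0 - j820.4 Ω
Step 3 — Series combination: Z_total = R + L + C = 470 - j757.6 Ω = 891.5∠-58.2° Ω.

Z = 470 - j757.6 Ω = 891.5∠-58.2° Ω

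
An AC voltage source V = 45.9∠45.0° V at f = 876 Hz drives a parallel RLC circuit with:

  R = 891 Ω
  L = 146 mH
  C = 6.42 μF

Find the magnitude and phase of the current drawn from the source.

Step 1 — Angular frequency: ω = 2π·f = 2π·876 = 5504 rad/s.
Step 2 — Component impedances:
  R: Z = R = 891 Ω
  L: Z = jωL = j·5504·0.146 = 0 + j803.6 Ω
  C: Z = 1/(jωC) = -j/(ω·C) = 0 - j28.3 Ω
Step 3 — Parallel combination: 1/Z_total = 1/R + 1/L + 1/C; Z_total = 0.9646 - j29.3 Ω = 29.32∠-88.1° Ω.
Step 4 — Source phasor: V = 45.9∠45.0° V = 32.46 + j32.46 V.
Step 5 — Ohm's law: I = V / Z_total = (32.46 + j32.46) / (0.9646 - j29.3) = -1.07 + j1.143 A.
Step 6 — Convert to polar: |I| = 1.566 A, ∠I = 133.1°.

I = 1.566∠133.1° A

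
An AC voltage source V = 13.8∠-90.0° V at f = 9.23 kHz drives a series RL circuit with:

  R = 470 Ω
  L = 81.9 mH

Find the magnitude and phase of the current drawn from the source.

Step 1 — Angular frequency: ω = 2π·f = 2π·9230 = 5.799e+04 rad/s.
Step 2 — Component impedances:
  R: Z = R = 470 Ω
  L: Z = jωL = j·5.799e+04·0.0819 = 0 + j4750 Ω
Step 3 — Series combination: Z_total = R + L = 470 + j4750 Ω = 4773∠84.3° Ω.
Step 4 — Source phasor: V = 13.8∠-90.0° V = 0 - j13.8 V.
Step 5 — Ohm's law: I = V / Z_total = (0 - j13.8) / (470 + j4750) = -0.002877 - j0.0002847 A.
Step 6 — Convert to polar: |I| = 0.002891 A, ∠I = -174.3°.

I = 0.002891∠-174.3° A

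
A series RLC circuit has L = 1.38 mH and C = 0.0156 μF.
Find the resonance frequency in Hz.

Step 1 — Resonance condition Im(Z)=0 gives ω₀ = 1/√(LC).
Step 2 — ω₀ = 1/√(0.00138·1.56e-08) = 2.155e+05 rad/s.
Step 3 — f₀ = ω₀/(2π) = 3.43e+04 Hz.

f₀ = 3.43e+04 Hz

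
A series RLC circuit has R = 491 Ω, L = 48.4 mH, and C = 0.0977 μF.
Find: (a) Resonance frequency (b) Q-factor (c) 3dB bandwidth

Step 1 — Resonance condition Im(Z)=0 gives ω₀ = 1/√(LC).
Step 2 — ω₀ = 1/√(0.0484·9.77e-08) = 1.454e+04 rad/s.
Step 3 — f₀ = ω₀/(2π) = 2314 Hz.
Step 4 — Series Q: Q = ω₀L/R = 1.454e+04·0.0484/491 = 1.433.
Step 5 — 3dB bandwidth: Δω = ω₀/Q = 1.014e+04 rad/s; BW = Δω/(2π) = 1615 Hz.

(a) f₀ = 2314 Hz  (b) Q = 1.433  (c) BW = 1615 Hz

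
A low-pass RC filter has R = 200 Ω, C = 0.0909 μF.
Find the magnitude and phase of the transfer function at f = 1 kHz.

Step 1 — Angular frequency: ω = 2π·1000 = 6283 rad/s.
Step 2 — Transfer function: H(jω) = 1/(1 + jωRC).
Step 3 — Denominator: 1 + jωRC = 1 + j·6283·200·9.09e-08 = 1 + j0.1142.
Step 4 — H = 0.9871 - j0.1128.
Step 5 — Magnitude: |H| = 0.9935 (-0.1 dB); phase: φ = -6.5°.

|H| = 0.9935 (-0.1 dB), φ = -6.5°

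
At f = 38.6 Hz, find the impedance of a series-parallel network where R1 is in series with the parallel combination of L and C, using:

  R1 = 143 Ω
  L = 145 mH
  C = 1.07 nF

Step 1 — Angular frequency: ω = 2π·f = 2π·38.6 = 242.5 rad/s.
Step 2 — Component impedances:
  R1: Z = R = 143 Ω
  L: Z = jωL = j·242.5·0.145 = 0 + j35.17 Ω
  C: Z = 1/(jωC) = -j/(ω·C) = 0 - j3.853e+06 Ω
Step 3 — Parallel branch: L || C = 1/(1/L + 1/C) = 0 + j35.17 Ω.
Step 4 — Series with R1: Z_total = R1 + (L || C) = 143 + j35.17 Ω = 147.3∠13.8° Ω.

Z = 143 + j35.17 Ω = 147.3∠13.8° Ω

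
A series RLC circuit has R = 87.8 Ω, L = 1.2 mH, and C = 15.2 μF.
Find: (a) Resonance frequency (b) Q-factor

Step 1 — Resonance condition Im(Z)=0 gives ω₀ = 1/√(LC).
Step 2 — ω₀ = 1/√(0.0012·1.52e-05) = 7404 rad/s.
Step 3 — f₀ = ω₀/(2π) = 1178 Hz.
Step 4 — Series Q: Q = ω₀L/R = 7404·0.0012/87.8 = 0.1012.

(a) f₀ = 1178 Hz  (b) Q = 0.1012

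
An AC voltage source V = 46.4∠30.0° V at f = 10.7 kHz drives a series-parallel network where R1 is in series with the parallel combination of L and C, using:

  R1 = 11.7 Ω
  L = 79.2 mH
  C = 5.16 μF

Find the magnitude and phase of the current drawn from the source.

Step 1 — Angular frequency: ω = 2π·f = 2π·1.07e+04 = 6.723e+04 rad/s.
Step 2 — Component impedances:
  R1: Z = R = 11.7 Ω
  L: Z = jωL = j·6.723e+04·0.0792 = 0 + j5325 Ω
  C: Z = 1/(jωC) = -j/(ω·C) = 0 - j2.883 Ω
Step 3 — Parallel branch: L || C = 1/(1/L + 1/C) = 0 - j2.884 Ω.
Step 4 — Series with R1: Z_total = R1 + (L || C) = 11.7 - j2.884 Ω = 12.05∠-13.8° Ω.
Step 5 — Source phasor: V = 46.4∠30.0° V = 40.18 + j23.2 V.
Step 6 — Ohm's law: I = V / Z_total = (40.18 + j23.2) / (11.7 - j2.884) = 2.777 + j2.667 A.
Step 7 — Convert to polar: |I| = 3.851 A, ∠I = 43.8°.

I = 3.851∠43.8° A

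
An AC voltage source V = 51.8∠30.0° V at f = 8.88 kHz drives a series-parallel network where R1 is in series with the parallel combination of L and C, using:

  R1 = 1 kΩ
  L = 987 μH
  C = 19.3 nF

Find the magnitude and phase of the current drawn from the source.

Step 1 — Angular frequency: ω = 2π·f = 2π·8880 = 5.579e+04 rad/s.
Step 2 — Component impedances:
  R1: Z = R = 1000 Ω
  L: Z = jωL = j·5.579e+04·0.000987 = 0 + j55.07 Ω
  C: Z = 1/(jωC) = -j/(ω·C) = 0 - j928.6 Ω
Step 3 — Parallel branch: L || C = 1/(1/L + 1/C) = 0 + j58.54 Ω.
Step 4 — Series with R1: Z_total = R1 + (L || C) = 1000 + j58.54 Ω = 1002∠3.4° Ω.
Step 5 — Source phasor: V = 51.8∠30.0° V = 44.86 + j25.9 V.
Step 6 — Ohm's law: I = V / Z_total = (44.86 + j25.9) / (1000 + j58.54) = 0.04622 + j0.02319 A.
Step 7 — Convert to polar: |I| = 0.05171 A, ∠I = 26.6°.

I = 0.05171∠26.6° A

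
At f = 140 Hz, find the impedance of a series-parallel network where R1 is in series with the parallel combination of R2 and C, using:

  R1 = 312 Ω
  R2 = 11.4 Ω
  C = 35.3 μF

Step 1 — Angular frequency: ω = 2π·f = 2π·140 = 879.6 rad/s.
Step 2 — Component impedances:
  R1: Z = R = 312 Ω
  R2: Z = R = 11.4 Ω
  C: Z = 1/(jωC) = -j/(ω·C) = 0 - j32.2 Ω
Step 3 — Parallel branch: R2 || C = 1/(1/R2 + 1/C) = 10.13 - j3.586 Ω.
Step 4 — Series with R1: Z_total = R1 + (R2 || C) = 322.1 - j3.586 Ω = 322.2∠-0.6° Ω.

Z = 322.1 - j3.586 Ω = 322.2∠-0.6° Ω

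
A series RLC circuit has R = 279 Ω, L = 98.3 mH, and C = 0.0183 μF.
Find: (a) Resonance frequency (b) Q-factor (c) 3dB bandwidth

Step 1 — Resonance condition Im(Z)=0 gives ω₀ = 1/√(LC).
Step 2 — ω₀ = 1/√(0.0983·1.83e-08) = 2.358e+04 rad/s.
Step 3 — f₀ = ω₀/(2π) = 3752 Hz.
Step 4 — Series Q: Q = ω₀L/R = 2.358e+04·0.0983/279 = 8.307.
Step 5 — 3dB bandwidth: Δω = ω₀/Q = 2838 rad/s; BW = Δω/(2π) = 451.7 Hz.

(a) f₀ = 3752 Hz  (b) Q = 8.307  (c) BW = 451.7 Hz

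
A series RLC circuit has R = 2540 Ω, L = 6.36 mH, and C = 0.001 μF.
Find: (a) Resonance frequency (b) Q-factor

Step 1 — Resonance condition Im(Z)=0 gives ω₀ = 1/√(LC).
Step 2 — ω₀ = 1/√(0.00636·1e-09) = 3.965e+05 rad/s.
Step 3 — f₀ = ω₀/(2π) = 6.311e+04 Hz.
Step 4 — Series Q: Q = ω₀L/R = 3.965e+05·0.00636/2540 = 0.9929.

(a) f₀ = 6.311e+04 Hz  (b) Q = 0.9929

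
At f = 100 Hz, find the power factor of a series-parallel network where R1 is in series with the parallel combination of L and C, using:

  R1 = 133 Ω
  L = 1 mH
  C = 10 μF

Step 1 — Angular frequency: ω = 2π·f = 2π·100 = 628.3 rad/s.
Step 2 — Component impedances:
  R1: Z = R = 133 Ω
  L: Z = jωL = j·628.3·0.001 = 0 + j0.6283 Ω
  C: Z = 1/(jωC) = -j/(ω·C) = 0 - j159.2 Ω
Step 3 — Parallel branch: L || C = 1/(1/L + 1/C) = 0 + j0.6308 Ω.
Step 4 — Series with R1: Z_total = R1 + (L || C) = 133 + j0.6308 Ω = 133∠0.3° Ω.
Step 5 — Power factor: PF = cos(φ) = Re(Z)/|Z| = 133/133 = 1.
Step 6 — Type: Im(Z) = 0.6308 ⇒ lagging (phase φ = 0.3°).

PF = 1 (lagging, φ = 0.3°)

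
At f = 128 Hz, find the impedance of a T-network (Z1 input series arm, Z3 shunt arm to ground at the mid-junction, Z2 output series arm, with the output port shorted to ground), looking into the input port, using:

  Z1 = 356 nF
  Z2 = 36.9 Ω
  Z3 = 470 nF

Step 1 — Angular frequency: ω = 2π·f = 2π·128 = 804.2 rad/s.
Step 2 — Component impedances:
  Z1: Z = 1/(jωC) = -j/(ω·C) = 0 - j3493 Ω
  Z2: Z = R = 36.9 Ω
  Z3: Z = 1/(jωC) = -j/(ω·C) = 0 - j2646 Ω
Step 3 — With the output port shorted to ground, the output series arm Z2 runs from the junction to ground; the shunt arm Z3 also runs from the junction to ground. They appear in parallel: Z3 || Z2 = 36.89 - j0.5146 Ω.
Step 4 — Series with input arm Z1: Z_in = Z1 + (Z3 || Z2) = 36.89 - j3493 Ω = 3493∠-89.4° Ω.

Z = 36.89 - j3493 Ω = 3493∠-89.4° Ω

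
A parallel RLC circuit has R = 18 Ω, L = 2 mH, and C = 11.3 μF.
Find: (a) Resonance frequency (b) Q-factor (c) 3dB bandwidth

Step 1 — Resonance: ω₀ = 1/√(LC) = 1/√(0.002·1.13e-05) = 6652 rad/s.
Step 2 — f₀ = ω₀/(2π) = 1059 Hz.
Step 3 — Parallel Q: Q = R/(ω₀L) = 18/(6652·0.002) = 1.353.
Step 4 — Bandwidth: Δω = ω₀/Q = 4916 rad/s; BW = Δω/(2π) = 782.5 Hz.

(a) f₀ = 1059 Hz  (b) Q = 1.353  (c) BW = 782.5 Hz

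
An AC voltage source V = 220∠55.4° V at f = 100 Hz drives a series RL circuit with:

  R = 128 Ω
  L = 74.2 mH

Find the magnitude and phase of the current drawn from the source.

Step 1 — Angular frequency: ω = 2π·f = 2π·100 = 628.3 rad/s.
Step 2 — Component impedances:
  R: Z = R = 128 Ω
  L: Z = jωL = j·628.3·0.0742 = 0 + j46.62 Ω
Step 3 — Series combination: Z_total = R + L = 128 + j46.62 Ω = 136.2∠20.0° Ω.
Step 4 — Source phasor: V = 220∠55.4° V = 124.9 + j181.1 V.
Step 5 — Ohm's law: I = V / Z_total = (124.9 + j181.1) / (128 + j46.62) = 1.317 + j0.9352 A.
Step 6 — Convert to polar: |I| = 1.615 A, ∠I = 35.4°.

I = 1.615∠35.4° A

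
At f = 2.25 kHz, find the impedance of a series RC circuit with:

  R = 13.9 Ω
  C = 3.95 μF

Step 1 — Angular frequency: ω = 2π·f = 2π·2250 = 1.414e+04 rad/s.
Step 2 — Component impedances:
  R: Z = R = 13.9 Ω
  C: Z = 1/(jωC) = -j/(ω·C) = 0 - j17.91 Ω
Step 3 — Series combination: Z_total = R + C = 13.9 - j17.91 Ω = 22.67∠-52.2° Ω.

Z = 13.9 - j17.91 Ω = 22.67∠-52.2° Ω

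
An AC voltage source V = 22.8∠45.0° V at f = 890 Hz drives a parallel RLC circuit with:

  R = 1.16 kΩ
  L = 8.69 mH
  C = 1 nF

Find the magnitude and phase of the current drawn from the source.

Step 1 — Angular frequency: ω = 2π·f = 2π·890 = 5592 rad/s.
Step 2 — Component impedances:
  R: Z = R = 1160 Ω
  L: Z = jωL = j·5592·0.00869 = 0 + j48.59 Ω
  C: Z = 1/(jωC) = -j/(ω·C) = 0 - j1.788e+05 Ω
Step 3 — Parallel combination: 1/Z_total = 1/R + 1/L + 1/C; Z_total = 2.033 + j48.52 Ω = 48.57∠87.6° Ω.
Step 4 — Source phasor: V = 22.8∠45.0° V = 16.12 + j16.12 V.
Step 5 — Ohm's law: I = V / Z_total = (16.12 + j16.12) / (2.033 + j48.52) = 0.3456 - j0.3178 A.
Step 6 — Convert to polar: |I| = 0.4695 A, ∠I = -42.6°.

I = 0.4695∠-42.6° A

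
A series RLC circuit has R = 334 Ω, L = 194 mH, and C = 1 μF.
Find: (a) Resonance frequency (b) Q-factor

Step 1 — Resonance condition Im(Z)=0 gives ω₀ = 1/√(LC).
Step 2 — ω₀ = 1/√(0.194·1e-06) = 2270 rad/s.
Step 3 — f₀ = ω₀/(2π) = 361.3 Hz.
Step 4 — Series Q: Q = ω₀L/R = 2270·0.194/334 = 1.319.

(a) f₀ = 361.3 Hz  (b) Q = 1.319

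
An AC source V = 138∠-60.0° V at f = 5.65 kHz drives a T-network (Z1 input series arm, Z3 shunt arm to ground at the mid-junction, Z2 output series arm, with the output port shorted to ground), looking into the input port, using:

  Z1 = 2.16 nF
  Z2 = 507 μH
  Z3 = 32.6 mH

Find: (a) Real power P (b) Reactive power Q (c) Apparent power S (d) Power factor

Step 1 — Angular frequency: ω = 2π·f = 2π·5650 = 3.55e+04 rad/s.
Step 2 — Component impedances:
  Z1: Z = 1/(jωC) = -j/(ω·C) = 0 - j1.304e+04 Ω
  Z2: Z = jωL = j·3.55e+04·0.000507 = 0 + j18 Ω
  Z3: Z = jωL = j·3.55e+04·0.0326 = 0 + j1157 Ω
Step 3 — With the output port shorted to ground, the output series arm Z2 runs from the junction to ground; the shunt arm Z3 also runs from the junction to ground. They appear in parallel: Z3 || Z2 = 0 + j17.72 Ω.
Step 4 — Series with input arm Z1: Z_in = Z1 + (Z3 || Z2) = 0 - j1.302e+04 Ω = 1.302e+04∠-90.0° Ω.
Step 5 — Source phasor: V = 138∠-60.0° V = 69 - j119.5 V.
Step 6 — Current: I = V / Z = 0.009177 + j0.005298 A = 0.0106∠30.0° A.
Step 7 — Complex power: S = V·I* = 0 - j1.462 VA.
Step 8 — Real power: P = Re(S) = 0 W.
Step 9 — Reactive power: Q = Im(S) = -1.462 VAR.
Step 10 — Apparent power: |S| = 1.462 VA.
Step 11 — Power factor: PF = P/|S| = 0 (leading).

(a) P = 0 W  (b) Q = -1.462 VAR  (c) S = 1.462 VA  (d) PF = 0 (leading)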